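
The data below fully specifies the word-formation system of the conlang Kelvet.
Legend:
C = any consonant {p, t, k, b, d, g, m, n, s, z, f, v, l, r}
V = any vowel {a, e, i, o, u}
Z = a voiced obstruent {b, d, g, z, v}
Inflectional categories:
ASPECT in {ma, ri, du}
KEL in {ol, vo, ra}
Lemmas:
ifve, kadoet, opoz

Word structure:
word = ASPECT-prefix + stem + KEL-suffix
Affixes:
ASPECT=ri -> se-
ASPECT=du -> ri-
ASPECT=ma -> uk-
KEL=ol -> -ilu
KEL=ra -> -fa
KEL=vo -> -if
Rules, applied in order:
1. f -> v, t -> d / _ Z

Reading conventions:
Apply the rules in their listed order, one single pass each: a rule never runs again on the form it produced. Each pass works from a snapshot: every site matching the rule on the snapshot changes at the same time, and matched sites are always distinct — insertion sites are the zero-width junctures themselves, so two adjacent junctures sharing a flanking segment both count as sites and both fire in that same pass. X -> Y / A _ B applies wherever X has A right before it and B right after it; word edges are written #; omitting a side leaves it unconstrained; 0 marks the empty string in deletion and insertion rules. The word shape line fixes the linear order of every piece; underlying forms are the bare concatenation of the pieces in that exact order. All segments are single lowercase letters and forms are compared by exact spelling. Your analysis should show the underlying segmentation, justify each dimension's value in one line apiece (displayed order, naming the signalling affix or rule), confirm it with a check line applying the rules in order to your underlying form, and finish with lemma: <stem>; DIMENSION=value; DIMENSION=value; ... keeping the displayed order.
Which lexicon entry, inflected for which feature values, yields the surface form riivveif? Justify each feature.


underlying: ri-ifve-if
ASPECT=du - signalled by the affix ri-
KEL=vo - signalled by the affix -if
check: riifveif -> riivveif
lemma: ifve; ASPECT=du; KEL=vo


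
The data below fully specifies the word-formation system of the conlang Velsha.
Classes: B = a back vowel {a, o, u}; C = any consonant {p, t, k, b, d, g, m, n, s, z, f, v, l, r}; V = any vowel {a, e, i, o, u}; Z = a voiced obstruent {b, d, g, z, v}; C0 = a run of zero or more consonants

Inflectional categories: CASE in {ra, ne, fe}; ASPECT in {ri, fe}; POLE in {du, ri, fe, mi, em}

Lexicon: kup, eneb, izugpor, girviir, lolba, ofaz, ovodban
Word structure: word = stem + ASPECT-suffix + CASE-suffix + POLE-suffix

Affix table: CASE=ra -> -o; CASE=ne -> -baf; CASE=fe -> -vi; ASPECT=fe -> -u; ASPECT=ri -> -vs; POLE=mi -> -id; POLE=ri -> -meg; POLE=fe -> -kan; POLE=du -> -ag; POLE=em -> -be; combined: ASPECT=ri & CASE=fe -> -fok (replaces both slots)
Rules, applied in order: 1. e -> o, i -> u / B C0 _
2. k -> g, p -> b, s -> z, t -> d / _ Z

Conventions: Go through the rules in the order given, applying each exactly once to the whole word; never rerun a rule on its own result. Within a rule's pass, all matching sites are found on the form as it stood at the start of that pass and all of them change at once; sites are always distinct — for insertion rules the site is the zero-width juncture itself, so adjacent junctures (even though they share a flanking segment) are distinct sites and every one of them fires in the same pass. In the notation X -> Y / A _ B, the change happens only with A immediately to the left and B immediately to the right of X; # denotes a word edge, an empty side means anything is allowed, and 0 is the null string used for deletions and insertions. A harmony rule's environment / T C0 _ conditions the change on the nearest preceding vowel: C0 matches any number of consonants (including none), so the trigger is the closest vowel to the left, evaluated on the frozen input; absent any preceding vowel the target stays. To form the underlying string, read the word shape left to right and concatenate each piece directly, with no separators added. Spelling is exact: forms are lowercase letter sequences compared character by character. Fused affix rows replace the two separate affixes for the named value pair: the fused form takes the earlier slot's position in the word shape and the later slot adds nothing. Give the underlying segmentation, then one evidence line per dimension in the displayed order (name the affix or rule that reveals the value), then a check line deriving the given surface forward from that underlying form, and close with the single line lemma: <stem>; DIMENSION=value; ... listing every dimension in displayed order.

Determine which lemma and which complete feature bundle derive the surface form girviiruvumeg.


underlying: girviir-u-vi-meg
CASE=fe - signalled by the affix -vi
ASPECT=fe - signalled by the affix -u
POLE=ri - signalled by the affix -meg
check: girviiruvimeg -> girviiruvumeg -> girviiruvumeg
lemma: girviir; CASE=fe; ASPECT=fe; POLE=ri


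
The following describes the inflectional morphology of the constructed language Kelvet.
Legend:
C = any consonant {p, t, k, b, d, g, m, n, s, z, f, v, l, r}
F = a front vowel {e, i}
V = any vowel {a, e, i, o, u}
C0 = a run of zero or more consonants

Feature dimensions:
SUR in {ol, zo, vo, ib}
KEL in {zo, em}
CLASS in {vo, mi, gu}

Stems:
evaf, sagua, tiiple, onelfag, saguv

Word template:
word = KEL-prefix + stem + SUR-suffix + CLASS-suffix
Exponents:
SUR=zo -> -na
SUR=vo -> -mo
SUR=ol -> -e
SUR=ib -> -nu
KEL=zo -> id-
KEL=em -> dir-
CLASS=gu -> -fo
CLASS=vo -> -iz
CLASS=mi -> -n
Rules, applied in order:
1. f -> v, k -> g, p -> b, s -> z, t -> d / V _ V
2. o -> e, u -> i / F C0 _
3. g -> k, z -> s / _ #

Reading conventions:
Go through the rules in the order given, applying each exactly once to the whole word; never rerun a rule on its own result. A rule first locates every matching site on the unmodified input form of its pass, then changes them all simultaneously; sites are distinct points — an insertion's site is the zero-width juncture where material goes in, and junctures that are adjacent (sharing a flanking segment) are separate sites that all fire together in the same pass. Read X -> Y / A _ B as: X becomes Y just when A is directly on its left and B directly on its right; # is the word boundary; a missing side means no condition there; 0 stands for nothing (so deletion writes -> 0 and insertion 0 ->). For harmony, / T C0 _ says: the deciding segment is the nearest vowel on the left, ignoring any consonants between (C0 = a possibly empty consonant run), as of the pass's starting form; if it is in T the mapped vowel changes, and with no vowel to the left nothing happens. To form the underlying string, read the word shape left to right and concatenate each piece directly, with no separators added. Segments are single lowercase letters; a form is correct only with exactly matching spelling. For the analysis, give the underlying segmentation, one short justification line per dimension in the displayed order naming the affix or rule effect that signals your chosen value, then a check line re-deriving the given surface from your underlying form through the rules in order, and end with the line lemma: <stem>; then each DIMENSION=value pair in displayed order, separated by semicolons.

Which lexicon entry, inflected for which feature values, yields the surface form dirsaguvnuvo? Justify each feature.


underlying: dir-saguv-nu-fo
SUR=ib - signalled by the affix -nu
KEL=em - signalled by the affix dir-
CLASS=gu - signalled by the affix -fo
check: dirsaguvnufo -> dirsaguvnuvo -> dirsaguvnuvo -> dirsaguvnuvo
lemma: saguv; SUR=ib; KEL=em; CLASS=gu


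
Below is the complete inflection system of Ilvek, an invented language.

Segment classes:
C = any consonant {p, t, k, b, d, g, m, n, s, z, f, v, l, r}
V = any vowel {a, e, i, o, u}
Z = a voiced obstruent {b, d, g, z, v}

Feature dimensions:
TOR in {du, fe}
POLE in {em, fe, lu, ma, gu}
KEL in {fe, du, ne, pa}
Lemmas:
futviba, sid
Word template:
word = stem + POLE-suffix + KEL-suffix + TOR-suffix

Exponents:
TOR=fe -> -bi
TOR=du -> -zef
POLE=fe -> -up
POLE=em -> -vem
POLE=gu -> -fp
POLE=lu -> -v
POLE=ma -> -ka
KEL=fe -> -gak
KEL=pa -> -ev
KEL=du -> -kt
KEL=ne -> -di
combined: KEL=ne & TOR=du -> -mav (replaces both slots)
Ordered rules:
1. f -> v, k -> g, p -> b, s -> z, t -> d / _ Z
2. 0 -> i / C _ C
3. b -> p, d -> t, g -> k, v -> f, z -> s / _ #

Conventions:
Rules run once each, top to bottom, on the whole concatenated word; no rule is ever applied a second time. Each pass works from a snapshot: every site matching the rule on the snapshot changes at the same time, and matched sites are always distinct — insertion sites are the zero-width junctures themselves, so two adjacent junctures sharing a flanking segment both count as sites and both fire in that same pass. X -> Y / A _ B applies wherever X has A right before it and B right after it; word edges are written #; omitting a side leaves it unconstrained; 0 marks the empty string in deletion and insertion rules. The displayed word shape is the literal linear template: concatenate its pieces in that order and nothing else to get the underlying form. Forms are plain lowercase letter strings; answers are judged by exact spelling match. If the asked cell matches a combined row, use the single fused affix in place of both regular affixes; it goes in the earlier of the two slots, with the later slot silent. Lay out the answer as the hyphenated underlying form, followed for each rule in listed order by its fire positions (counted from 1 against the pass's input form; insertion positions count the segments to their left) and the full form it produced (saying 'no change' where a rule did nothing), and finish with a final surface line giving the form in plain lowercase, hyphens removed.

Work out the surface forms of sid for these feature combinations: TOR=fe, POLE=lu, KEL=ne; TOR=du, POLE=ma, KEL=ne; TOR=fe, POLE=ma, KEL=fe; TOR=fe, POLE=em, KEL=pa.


cell TOR=fe, POLE=lu, KEL=ne:
underlying: sid-v-di-bi
1. f -> v, k -> g, p -> b, s -> z, t -> d / _ Z: no change
2. 0 -> i / C _ C: inserts after position(s) 3, 4: sidividibi
3. b -> p, d -> t, g -> k, v -> f, z -> s / _ #: no change
surface: sidividibi

cell TOR=du, POLE=ma, KEL=ne:
underlying: sid-ka-mav
1. f -> v, k -> g, p -> b, s -> z, t -> d / _ Z: no change
2. 0 -> i / C _ C: inserts after position(s) 3: sidikamav
3. b -> p, d -> t, g -> k, v -> f, z -> s / _ #: fires at position(s) 9: sidikamaf
surface: sidikamaf

cell TOR=fe, POLE=ma, KEL=fe:
underlying: sid-ka-gak-bi
1. f -> v, k -> g, p -> b, s -> z, t -> d / _ Z: fires at position(s) 8: sidkagagbi
2. 0 -> i / C _ C: inserts after position(s) 3, 8: sidikagagibi
3. b -> p, d -> t, g -> k, v -> f, z -> s / _ #: no change
surface: sidikagagibi

cell TOR=fe, POLE=em, KEL=pa:
underlying: sid-vem-ev-bi
1. f -> v, k -> g, p -> b, s -> z, t -> d / _ Z: no change
2. 0 -> i / C _ C: inserts after position(s) 3, 8: sidivemevibi
3. b -> p, d -> t, g -> k, v -> f, z -> s / _ #: no change
surface: sidivemevibi


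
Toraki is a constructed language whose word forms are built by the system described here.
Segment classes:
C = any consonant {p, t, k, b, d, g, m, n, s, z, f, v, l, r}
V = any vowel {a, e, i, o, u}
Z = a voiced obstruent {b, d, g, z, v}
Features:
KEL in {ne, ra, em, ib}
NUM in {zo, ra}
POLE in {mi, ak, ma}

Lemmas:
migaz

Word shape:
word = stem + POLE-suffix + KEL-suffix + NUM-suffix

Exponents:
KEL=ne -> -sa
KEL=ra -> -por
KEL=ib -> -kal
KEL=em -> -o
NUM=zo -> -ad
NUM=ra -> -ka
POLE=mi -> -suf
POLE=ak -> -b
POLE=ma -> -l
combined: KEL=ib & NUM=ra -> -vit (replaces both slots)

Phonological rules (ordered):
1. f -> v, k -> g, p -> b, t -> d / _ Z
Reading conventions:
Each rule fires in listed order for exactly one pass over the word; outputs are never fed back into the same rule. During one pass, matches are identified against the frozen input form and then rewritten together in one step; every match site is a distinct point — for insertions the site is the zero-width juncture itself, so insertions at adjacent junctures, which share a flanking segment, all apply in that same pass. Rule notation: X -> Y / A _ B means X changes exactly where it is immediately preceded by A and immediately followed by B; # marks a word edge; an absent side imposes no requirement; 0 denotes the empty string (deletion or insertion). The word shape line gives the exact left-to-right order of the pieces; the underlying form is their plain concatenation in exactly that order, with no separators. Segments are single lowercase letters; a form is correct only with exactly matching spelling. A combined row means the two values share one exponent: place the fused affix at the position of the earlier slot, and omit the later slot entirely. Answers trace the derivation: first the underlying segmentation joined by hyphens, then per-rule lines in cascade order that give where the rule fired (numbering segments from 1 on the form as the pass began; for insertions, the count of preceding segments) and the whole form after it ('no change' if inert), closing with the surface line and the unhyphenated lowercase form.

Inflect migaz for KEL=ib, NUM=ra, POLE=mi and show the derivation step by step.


underlying: migaz-suf-vit
1. f -> v, k -> g, p -> b, t -> d / _ Z: fires at position(s) 8: migazsuvvit
surface: migazsuvvit


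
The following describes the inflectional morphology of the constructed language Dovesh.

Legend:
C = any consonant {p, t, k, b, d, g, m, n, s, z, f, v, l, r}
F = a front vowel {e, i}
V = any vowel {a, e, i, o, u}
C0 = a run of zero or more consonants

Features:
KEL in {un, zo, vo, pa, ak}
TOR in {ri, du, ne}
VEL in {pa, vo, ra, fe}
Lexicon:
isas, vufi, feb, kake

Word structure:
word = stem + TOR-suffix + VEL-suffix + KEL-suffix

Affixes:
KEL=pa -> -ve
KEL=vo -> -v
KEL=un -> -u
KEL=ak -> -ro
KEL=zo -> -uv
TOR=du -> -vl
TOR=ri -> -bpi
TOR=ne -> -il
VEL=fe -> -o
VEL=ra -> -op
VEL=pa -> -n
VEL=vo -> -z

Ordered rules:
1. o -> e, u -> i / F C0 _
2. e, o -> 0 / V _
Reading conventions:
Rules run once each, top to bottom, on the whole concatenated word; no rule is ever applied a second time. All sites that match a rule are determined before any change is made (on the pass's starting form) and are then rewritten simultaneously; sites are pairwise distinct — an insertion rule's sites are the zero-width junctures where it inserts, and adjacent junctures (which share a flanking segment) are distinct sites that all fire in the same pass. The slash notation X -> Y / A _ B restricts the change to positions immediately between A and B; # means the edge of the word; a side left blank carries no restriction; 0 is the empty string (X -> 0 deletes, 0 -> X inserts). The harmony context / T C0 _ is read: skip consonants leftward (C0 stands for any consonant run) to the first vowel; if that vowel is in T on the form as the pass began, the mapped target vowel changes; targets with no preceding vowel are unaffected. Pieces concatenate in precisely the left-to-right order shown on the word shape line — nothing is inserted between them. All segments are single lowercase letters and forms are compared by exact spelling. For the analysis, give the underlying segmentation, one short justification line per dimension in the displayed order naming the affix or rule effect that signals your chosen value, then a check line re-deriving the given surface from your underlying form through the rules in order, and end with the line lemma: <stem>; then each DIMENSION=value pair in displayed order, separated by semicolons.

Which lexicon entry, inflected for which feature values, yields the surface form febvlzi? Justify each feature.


underlying: feb-vl-z-u
KEL=un - signalled by the affix -u
TOR=du - signalled by the affix -vl
VEL=vo - signalled by the affix -z
check: febvlzu -> febvlzi -> febvlzi
lemma: feb; KEL=un; TOR=du; VEL=vo


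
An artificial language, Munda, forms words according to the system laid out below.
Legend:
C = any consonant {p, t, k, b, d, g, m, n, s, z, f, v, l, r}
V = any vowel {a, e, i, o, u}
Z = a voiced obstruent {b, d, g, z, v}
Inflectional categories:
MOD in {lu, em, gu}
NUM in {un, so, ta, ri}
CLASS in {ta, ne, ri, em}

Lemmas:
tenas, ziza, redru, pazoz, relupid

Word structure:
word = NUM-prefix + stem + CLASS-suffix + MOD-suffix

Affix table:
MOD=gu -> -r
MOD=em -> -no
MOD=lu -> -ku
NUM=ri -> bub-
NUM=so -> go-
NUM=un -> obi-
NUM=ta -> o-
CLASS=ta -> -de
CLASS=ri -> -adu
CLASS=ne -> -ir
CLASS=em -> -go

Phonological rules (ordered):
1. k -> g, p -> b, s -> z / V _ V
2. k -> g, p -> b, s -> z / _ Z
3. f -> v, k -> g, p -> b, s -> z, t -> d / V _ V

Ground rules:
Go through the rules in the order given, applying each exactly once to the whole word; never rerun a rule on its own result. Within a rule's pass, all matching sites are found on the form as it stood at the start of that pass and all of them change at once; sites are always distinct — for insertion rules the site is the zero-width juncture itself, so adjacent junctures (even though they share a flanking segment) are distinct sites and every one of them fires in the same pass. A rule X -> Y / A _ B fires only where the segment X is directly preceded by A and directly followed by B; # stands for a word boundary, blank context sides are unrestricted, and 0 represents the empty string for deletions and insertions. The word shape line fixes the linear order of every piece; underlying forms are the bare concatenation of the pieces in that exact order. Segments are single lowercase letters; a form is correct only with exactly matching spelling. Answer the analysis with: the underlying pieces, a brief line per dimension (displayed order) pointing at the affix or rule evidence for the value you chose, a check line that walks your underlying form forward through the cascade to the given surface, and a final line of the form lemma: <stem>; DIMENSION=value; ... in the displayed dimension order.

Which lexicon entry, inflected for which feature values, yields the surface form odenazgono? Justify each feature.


underlying: o-tenas-go-no
MOD=em - signalled by the affix -no
NUM=ta - signalled by the affix o-
CLASS=em - signalled by the affix -go
check: otenasgono -> otenasgono -> otenazgono -> odenazgono
lemma: tenas; MOD=em; NUM=ta; CLASS=em


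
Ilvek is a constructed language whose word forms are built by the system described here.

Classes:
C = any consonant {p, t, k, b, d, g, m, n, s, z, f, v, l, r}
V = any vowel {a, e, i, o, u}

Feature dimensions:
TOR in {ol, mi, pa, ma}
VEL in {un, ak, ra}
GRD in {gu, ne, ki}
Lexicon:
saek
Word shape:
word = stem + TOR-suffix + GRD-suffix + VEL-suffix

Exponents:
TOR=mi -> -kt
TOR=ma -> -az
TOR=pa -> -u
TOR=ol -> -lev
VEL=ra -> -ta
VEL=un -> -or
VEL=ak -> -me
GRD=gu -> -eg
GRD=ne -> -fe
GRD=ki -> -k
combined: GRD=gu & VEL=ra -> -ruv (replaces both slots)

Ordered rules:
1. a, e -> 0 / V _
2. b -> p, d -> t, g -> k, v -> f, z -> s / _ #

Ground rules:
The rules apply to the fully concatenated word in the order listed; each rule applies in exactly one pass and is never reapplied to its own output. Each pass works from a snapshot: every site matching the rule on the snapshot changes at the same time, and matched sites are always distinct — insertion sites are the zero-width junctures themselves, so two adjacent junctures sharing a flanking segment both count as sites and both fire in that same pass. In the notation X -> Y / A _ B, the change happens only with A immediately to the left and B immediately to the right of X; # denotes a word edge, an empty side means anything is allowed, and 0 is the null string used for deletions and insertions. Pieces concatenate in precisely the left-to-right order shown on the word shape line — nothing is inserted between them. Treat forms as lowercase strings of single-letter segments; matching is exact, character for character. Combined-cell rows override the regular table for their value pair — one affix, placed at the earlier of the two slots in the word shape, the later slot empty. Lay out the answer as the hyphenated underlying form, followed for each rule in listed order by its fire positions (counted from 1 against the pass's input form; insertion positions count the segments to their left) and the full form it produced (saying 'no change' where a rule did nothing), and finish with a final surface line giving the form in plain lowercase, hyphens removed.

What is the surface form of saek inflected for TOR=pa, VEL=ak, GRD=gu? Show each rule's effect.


underlying: saek-u-eg-me
1. a, e -> 0 / V _: fires at position(s) 3, 6: sakugme
2. b -> p, d -> t, g -> k, v -> f, z -> s / _ #: no change
surface: sakugme


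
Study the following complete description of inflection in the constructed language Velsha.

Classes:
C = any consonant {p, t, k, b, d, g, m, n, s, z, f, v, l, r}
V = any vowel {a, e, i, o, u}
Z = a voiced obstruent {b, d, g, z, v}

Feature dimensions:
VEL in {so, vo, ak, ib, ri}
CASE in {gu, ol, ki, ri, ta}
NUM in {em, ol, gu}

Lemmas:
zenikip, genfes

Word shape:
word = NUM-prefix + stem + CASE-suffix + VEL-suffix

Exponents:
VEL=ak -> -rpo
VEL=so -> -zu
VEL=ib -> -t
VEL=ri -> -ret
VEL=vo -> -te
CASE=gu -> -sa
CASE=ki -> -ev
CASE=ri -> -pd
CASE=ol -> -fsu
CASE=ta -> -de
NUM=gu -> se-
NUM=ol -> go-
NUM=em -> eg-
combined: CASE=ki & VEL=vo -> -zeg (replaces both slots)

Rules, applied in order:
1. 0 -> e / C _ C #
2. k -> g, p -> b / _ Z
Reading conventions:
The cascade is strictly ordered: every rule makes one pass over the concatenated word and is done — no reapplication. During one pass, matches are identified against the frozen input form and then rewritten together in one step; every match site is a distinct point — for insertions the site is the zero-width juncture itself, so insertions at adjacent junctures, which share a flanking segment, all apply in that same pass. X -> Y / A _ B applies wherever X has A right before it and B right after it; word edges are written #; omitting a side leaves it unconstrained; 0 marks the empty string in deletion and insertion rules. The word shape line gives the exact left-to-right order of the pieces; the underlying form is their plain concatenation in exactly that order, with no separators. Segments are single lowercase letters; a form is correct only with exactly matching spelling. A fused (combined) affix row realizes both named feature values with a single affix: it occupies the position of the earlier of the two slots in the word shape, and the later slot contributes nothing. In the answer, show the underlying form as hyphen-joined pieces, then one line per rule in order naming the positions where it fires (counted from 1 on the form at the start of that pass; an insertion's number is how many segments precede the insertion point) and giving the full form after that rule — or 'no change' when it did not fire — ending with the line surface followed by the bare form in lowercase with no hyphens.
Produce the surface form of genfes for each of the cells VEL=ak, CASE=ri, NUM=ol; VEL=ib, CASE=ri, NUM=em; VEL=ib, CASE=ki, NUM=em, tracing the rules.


cell VEL=ak, CASE=ri, NUM=ol:
underlying: go-genfes-pd-rpo
1. 0 -> e / C _ C #: no change
2. k -> g, p -> b / _ Z: fires at position(s) 9: gogenfesbdrpo
surface: gogenfesbdrpo

cell VEL=ib, CASE=ri, NUM=em:
underlying: eg-genfes-pd-t
1. 0 -> e / C _ C #: inserts after position(s) 10: eggenfespdet
2. k -> g, p -> b / _ Z: fires at position(s) 9: eggenfesbdet
surface: eggenfesbdet

cell VEL=ib, CASE=ki, NUM=em:
underlying: eg-genfes-ev-t
1. 0 -> e / C _ C #: inserts after position(s) 10: eggenfesevet
2. k -> g, p -> b / _ Z: no change
surface: eggenfesevet


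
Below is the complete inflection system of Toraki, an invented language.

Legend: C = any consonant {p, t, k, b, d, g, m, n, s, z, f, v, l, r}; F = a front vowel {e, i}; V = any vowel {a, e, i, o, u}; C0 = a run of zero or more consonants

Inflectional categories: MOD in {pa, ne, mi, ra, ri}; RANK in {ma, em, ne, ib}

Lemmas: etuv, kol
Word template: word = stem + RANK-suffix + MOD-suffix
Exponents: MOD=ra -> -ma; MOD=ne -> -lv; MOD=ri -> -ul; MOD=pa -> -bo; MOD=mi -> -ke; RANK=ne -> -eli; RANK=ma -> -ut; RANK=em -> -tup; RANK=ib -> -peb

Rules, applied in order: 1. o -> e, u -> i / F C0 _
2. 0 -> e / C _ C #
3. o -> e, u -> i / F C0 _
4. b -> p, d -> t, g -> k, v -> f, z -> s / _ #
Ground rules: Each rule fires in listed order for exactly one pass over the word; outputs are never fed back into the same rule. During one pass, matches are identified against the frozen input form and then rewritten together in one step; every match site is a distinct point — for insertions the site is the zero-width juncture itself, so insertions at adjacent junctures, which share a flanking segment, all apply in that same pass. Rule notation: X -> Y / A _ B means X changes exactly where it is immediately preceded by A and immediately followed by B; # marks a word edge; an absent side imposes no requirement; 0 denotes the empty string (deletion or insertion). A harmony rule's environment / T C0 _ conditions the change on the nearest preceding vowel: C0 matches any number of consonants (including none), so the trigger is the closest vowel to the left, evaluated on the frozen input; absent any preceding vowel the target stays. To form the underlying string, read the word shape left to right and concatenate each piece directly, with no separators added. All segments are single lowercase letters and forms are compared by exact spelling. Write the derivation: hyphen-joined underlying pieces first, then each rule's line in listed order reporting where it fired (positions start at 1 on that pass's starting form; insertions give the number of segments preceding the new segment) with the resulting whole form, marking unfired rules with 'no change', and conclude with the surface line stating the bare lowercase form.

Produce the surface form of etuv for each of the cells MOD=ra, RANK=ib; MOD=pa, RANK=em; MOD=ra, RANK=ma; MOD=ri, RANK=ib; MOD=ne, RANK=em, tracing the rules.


cell MOD=ra, RANK=ib:
underlying: etuv-peb-ma
1. o -> e, u -> i / F C0 _: fires at position(s) 3: etivpebma
2. 0 -> e / C _ C #: no change
3. o -> e, u -> i / F C0 _: no change
4. b -> p, d -> t, g -> k, v -> f, z -> s / _ #: no change
surface: etivpebma

cell MOD=pa, RANK=em:
underlying: etuv-tup-bo
1. o -> e, u -> i / F C0 _: fires at position(s) 3: etivtupbo
2. 0 -> e / C _ C #: no change
3. o -> e, u -> i / F C0 _: fires at position(s) 6: etivtipbo
4. b -> p, d -> t, g -> k, v -> f, z -> s / _ #: no change
surface: etivtipbo

cell MOD=ra, RANK=ma:
underlying: etuv-ut-ma
1. o -> e, u -> i / F C0 _: fires at position(s) 3: etivutma
2. 0 -> e / C _ C #: no change
3. o -> e, u -> i / F C0 _: fires at position(s) 5: etivitma
4. b -> p, d -> t, g -> k, v -> f, z -> s / _ #: no change
surface: etivitma

cell MOD=ri, RANK=ib:
underlying: etuv-peb-ul
1. o -> e, u -> i / F C0 _: fires at position(s) 3, 8: etivpebil
2. 0 -> e / C _ C #: no change
3. o -> e, u -> i / F C0 _: no change
4. b -> p, d -> t, g -> k, v -> f, z -> s / _ #: no change
surface: etivpebil

cell MOD=ne, RANK=em:
underlying: etuv-tup-lv
1. o -> e, u -> i / F C0 _: fires at position(s) 3: etivtuplv
2. 0 -> e / C _ C #: inserts after position(s) 8: etivtuplev
3. o -> e, u -> i / F C0 _: fires at position(s) 6: etivtiplev
4. b -> p, d -> t, g -> k, v -> f, z -> s / _ #: fires at position(s) 10: etivtiplef
surface: etivtiplef


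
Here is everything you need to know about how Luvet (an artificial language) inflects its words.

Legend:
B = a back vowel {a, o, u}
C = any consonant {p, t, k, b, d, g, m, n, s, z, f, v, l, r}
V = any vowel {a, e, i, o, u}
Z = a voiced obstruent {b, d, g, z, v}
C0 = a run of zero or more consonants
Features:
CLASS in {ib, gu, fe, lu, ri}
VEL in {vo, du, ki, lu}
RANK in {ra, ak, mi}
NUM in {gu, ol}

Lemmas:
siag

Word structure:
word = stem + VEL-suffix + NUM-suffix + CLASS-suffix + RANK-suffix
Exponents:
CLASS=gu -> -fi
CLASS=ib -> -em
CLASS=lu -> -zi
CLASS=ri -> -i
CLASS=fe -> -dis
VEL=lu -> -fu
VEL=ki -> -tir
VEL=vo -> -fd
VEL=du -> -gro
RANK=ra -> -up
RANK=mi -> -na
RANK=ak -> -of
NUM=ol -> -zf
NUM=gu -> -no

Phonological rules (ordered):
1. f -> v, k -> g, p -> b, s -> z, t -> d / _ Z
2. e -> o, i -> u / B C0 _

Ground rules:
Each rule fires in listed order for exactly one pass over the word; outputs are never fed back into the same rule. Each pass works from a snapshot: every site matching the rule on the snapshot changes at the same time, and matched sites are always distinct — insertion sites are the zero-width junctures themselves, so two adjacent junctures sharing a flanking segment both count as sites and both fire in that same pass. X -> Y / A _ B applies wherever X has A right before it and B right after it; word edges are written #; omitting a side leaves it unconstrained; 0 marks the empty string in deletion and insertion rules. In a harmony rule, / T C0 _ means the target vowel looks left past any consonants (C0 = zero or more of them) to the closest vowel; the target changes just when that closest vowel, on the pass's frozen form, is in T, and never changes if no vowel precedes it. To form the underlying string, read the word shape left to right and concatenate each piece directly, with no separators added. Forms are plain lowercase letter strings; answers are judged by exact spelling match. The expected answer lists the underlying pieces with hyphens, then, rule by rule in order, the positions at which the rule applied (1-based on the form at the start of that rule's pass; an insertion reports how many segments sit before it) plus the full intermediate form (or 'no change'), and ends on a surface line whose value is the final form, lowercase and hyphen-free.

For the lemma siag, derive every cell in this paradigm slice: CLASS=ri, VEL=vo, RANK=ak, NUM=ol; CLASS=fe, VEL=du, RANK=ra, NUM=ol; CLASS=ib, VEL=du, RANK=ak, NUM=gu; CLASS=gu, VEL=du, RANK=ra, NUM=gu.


cell CLASS=ri, VEL=vo, RANK=ak, NUM=ol:
underlying: siag-fd-zf-i-of
1. f -> v, k -> g, p -> b, s -> z, t -> d / _ Z: fires at position(s) 5: siagvdzfiof
2. e -> o, i -> u / B C0 _: fires at position(s) 9: siagvdzfuof
surface: siagvdzfuof

cell CLASS=fe, VEL=du, RANK=ra, NUM=ol:
underlying: siag-gro-zf-dis-up
1. f -> v, k -> g, p -> b, s -> z, t -> d / _ Z: fires at position(s) 9: siaggrozvdisup
2. e -> o, i -> u / B C0 _: fires at position(s) 11: siaggrozvdusup
surface: siaggrozvdusup

cell CLASS=ib, VEL=du, RANK=ak, NUM=gu:
underlying: siag-gro-no-em-of
1. f -> v, k -> g, p -> b, s -> z, t -> d / _ Z: no change
2. e -> o, i -> u / B C0 _: fires at position(s) 10: siaggronoomof
surface: siaggronoomof

cell CLASS=gu, VEL=du, RANK=ra, NUM=gu:
underlying: siag-gro-no-fi-up
1. f -> v, k -> g, p -> b, s -> z, t -> d / _ Z: no change
2. e -> o, i -> u / B C0 _: fires at position(s) 11: siaggronofuup
surface: siaggronofuup


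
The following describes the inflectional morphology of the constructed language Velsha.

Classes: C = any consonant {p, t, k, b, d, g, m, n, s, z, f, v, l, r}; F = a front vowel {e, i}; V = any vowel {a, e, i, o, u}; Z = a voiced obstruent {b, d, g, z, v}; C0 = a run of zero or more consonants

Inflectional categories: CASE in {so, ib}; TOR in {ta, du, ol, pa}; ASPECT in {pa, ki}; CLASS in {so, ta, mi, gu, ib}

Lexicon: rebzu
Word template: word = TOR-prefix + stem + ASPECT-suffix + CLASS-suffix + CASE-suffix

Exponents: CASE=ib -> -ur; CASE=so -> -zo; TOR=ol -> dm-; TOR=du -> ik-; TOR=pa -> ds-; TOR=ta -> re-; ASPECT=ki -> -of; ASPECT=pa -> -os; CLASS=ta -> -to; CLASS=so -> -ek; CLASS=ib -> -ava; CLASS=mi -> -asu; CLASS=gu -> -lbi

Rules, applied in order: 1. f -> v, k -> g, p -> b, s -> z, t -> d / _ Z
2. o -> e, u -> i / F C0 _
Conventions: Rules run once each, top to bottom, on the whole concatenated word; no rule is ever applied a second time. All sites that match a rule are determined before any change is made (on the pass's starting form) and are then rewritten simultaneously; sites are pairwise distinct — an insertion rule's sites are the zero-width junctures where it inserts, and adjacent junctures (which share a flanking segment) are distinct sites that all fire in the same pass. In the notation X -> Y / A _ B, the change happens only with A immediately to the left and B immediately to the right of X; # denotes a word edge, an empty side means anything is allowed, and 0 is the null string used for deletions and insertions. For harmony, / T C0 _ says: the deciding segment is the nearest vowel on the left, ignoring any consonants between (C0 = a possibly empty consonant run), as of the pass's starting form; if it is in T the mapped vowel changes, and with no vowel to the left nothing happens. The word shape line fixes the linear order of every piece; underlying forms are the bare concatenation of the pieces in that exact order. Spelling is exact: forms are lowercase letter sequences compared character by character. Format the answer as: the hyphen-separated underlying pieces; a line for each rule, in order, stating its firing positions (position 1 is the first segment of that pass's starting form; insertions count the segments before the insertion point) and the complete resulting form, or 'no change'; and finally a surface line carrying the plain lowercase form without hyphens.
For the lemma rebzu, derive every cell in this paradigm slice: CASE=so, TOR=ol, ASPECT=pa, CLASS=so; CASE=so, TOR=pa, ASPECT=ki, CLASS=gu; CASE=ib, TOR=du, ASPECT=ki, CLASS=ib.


cell CASE=so, TOR=ol, ASPECT=pa, CLASS=so:
underlying: dm-rebzu-os-ek-zo
1. f -> v, k -> g, p -> b, s -> z, t -> d / _ Z: fires at position(s) 11: dmrebzuosegzo
2. o -> e, u -> i / F C0 _: fires at position(s) 7, 13: dmrebziosegze
surface: dmrebziosegze

cell CASE=so, TOR=pa, ASPECT=ki, CLASS=gu:
underlying: ds-rebzu-of-lbi-zo
1. f -> v, k -> g, p -> b, s -> z, t -> d / _ Z: no change
2. o -> e, u -> i / F C0 _: fires at position(s) 7, 14: dsrebzioflbize
surface: dsrebzioflbize

cell CASE=ib, TOR=du, ASPECT=ki, CLASS=ib:
underlying: ik-rebzu-of-ava-ur
1. f -> v, k -> g, p -> b, s -> z, t -> d / _ Z: no change
2. o -> e, u -> i / F C0 _: fires at position(s) 7: ikrebziofavaur
surface: ikrebziofavaur


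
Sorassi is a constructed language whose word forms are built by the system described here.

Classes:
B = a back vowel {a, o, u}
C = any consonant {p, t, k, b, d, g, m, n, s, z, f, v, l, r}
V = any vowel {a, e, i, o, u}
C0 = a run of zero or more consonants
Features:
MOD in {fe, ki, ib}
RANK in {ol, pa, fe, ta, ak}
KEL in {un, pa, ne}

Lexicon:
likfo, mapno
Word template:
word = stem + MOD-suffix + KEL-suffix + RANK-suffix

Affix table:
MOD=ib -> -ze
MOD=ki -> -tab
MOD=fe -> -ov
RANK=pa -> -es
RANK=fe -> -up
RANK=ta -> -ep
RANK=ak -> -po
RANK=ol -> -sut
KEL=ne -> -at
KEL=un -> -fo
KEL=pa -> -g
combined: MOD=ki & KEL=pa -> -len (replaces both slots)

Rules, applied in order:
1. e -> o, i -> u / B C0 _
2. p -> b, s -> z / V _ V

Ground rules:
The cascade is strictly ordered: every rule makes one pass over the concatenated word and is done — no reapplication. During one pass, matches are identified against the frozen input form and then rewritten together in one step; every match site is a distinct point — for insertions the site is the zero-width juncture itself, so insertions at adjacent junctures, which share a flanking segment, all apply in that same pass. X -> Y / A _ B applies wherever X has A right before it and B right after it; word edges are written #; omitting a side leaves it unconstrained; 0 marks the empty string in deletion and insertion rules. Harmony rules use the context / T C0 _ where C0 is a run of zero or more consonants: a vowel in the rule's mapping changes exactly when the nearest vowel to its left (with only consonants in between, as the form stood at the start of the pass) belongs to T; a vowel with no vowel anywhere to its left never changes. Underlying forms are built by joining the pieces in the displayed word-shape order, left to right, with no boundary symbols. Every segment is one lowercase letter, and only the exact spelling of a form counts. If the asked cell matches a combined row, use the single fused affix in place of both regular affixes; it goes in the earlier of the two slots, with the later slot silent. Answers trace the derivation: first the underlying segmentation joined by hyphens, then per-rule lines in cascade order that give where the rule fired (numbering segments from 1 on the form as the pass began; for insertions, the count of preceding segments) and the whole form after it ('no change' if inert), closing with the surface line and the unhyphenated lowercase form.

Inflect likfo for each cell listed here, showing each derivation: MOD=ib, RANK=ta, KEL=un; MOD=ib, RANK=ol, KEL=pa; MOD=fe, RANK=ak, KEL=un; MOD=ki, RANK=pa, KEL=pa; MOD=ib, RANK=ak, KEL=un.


cell MOD=ib, RANK=ta, KEL=un:
underlying: likfo-ze-fo-ep
1. e -> o, i -> u / B C0 _: fires at position(s) 7, 10: likfozofoop
2. p -> b, s -> z / V _ V: no change
surface: likfozofoop

cell MOD=ib, RANK=ol, KEL=pa:
underlying: likfo-ze-g-sut
1. e -> o, i -> u / B C0 _: fires at position(s) 7: likfozogsut
2. p -> b, s -> z / V _ V: no change
surface: likfozogsut

cell MOD=fe, RANK=ak, KEL=un:
underlying: likfo-ov-fo-po
1. e -> o, i -> u / B C0 _: no change
2. p -> b, s -> z / V _ V: fires at position(s) 10: likfoovfobo
surface: likfoovfobo

cell MOD=ki, RANK=pa, KEL=pa:
underlying: likfo-len-es
1. e -> o, i -> u / B C0 _: fires at position(s) 7: likfolones
2. p -> b, s -> z / V _ V: no change
surface: likfolones

cell MOD=ib, RANK=ak, KEL=un:
underlying: likfo-ze-fo-po
1. e -> o, i -> u / B C0 _: fires at position(s) 7: likfozofopo
2. p -> b, s -> z / V _ V: fires at position(s) 10: likfozofobo
surface: likfozofobo


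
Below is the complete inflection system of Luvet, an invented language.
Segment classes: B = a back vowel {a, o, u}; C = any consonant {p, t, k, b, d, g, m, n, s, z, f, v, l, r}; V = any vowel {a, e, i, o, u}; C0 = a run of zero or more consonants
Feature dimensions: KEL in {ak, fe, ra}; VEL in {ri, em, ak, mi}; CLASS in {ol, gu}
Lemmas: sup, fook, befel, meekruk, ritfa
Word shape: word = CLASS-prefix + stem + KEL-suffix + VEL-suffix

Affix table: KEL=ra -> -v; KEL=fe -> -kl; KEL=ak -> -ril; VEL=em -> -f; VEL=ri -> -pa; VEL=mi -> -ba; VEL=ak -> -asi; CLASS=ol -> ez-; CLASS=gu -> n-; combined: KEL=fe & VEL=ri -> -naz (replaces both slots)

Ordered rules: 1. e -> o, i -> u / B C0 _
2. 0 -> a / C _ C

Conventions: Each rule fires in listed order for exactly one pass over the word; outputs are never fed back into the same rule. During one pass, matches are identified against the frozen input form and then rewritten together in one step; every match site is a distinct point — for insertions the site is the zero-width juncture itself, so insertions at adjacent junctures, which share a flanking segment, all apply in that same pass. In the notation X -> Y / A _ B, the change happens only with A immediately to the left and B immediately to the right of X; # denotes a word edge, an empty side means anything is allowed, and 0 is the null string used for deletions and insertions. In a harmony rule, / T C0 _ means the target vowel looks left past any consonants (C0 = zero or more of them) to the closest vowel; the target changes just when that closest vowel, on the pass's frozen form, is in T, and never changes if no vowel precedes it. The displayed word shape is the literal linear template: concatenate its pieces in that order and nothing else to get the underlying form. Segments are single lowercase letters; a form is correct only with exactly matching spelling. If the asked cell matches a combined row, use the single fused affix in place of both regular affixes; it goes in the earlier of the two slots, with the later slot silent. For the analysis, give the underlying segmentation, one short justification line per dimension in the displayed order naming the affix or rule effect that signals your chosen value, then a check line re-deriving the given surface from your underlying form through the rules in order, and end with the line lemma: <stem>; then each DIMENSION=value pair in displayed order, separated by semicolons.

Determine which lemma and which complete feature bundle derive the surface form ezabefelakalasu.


underlying: ez-befel-kl-asi
KEL=fe - signalled by the affix -kl
VEL=ak - signalled by the affix -asi
CLASS=ol - signalled by the affix ez-
check: ezbefelklasi -> ezbefelklasu -> ezabefelakalasu
lemma: befel; KEL=fe; VEL=ak; CLASS=ol


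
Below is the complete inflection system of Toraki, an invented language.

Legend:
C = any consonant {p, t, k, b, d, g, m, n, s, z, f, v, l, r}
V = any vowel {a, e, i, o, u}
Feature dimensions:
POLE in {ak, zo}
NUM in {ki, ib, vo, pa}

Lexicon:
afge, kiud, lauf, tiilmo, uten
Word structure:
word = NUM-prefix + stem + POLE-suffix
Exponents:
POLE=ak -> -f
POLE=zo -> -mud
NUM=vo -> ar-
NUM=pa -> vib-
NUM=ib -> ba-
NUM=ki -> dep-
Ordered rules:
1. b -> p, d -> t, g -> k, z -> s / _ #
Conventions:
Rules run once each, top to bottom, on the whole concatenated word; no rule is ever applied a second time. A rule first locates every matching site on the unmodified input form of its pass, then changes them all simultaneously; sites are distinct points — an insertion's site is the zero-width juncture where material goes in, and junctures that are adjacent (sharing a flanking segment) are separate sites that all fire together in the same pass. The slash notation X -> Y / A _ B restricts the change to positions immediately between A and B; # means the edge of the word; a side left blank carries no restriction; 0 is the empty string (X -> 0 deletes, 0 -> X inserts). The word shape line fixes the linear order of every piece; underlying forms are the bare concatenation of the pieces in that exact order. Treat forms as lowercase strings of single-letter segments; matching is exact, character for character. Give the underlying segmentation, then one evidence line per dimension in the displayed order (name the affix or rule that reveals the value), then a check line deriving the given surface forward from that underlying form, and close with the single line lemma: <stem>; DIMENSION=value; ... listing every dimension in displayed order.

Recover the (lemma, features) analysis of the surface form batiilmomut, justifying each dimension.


underlying: ba-tiilmo-mud
POLE=zo - signalled by the affix -mud
NUM=ib - signalled by the affix ba-
check: batiilmomud -> batiilmomut
lemma: tiilmo; POLE=zo; NUM=ib
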